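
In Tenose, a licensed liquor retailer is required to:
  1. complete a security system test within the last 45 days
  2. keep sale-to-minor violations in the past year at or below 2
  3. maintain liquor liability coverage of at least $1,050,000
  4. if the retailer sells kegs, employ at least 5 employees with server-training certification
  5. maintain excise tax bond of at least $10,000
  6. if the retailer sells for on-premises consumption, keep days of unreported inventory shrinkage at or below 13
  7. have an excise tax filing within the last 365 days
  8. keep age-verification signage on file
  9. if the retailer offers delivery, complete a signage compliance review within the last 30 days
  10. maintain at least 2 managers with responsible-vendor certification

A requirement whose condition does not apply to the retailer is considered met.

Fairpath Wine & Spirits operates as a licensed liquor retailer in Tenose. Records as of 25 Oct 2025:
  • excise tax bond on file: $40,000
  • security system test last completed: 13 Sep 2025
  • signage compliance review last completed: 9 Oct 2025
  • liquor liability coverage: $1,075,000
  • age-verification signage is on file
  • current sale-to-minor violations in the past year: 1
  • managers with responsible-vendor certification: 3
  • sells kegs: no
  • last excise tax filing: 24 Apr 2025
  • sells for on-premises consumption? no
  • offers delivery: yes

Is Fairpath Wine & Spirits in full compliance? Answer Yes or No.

1. security system test 42 days ago vs limit 45 → met
2. sale-to-minor violations in the past year 1 ≤ 2 → met
3. liquor liability coverage $1,075,000 ≥ $1,050,000 → met
4. condition 'sells kegs' does not hold → requirement n/a → met
5. excise tax bond $40,000 ≥ $10,000 → met
6. condition 'sells for on-premises consumption' does not hold → requirement n/a → met
7. excise tax filing 184 days ago vs limit 365 → met
8. age-verification signage present → met
9. condition 'offers delivery' holds; signage compliance review 16 days ago vs limit 30 → met
10. managers with responsible-vendor certification 3 ≥ 2 → met
All met.

Yes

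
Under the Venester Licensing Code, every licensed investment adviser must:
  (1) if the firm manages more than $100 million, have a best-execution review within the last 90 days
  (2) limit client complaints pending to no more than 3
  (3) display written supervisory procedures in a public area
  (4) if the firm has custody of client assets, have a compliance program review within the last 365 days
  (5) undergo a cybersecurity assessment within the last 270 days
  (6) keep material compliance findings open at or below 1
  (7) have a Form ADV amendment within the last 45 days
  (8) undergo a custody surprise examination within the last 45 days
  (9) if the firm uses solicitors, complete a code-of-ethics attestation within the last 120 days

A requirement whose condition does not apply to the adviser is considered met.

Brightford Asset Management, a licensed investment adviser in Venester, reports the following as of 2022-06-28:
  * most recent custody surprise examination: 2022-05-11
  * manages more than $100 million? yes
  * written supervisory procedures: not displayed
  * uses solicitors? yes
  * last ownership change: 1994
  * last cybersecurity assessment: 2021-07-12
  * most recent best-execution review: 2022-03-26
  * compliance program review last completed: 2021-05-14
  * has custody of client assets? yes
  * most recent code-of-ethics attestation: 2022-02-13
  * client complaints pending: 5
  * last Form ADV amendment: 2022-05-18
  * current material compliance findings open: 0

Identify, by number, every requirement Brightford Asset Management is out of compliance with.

1. condition 'manages more than $100 million' holds; best-execution review 94 days ago vs limit 90 → not met
2. client complaints pending 5 > 3 → not met
3. written supervisory procedures absent → not met
4. condition 'has custody of client assets' holds; compliance program review 410 days ago vs limit 365 → not met
5. cybersecurity assessment 351 days ago vs limit 270 → not met
6. material compliance findings open 0 ≤ 1 → met
7. Form ADV amendment 41 days ago vs limit 45 → met
8. custody surprise examination 48 days ago vs limit 45 → not met
9. condition 'uses solicitors' holds; code-of-ethics attestation 135 days ago vs limit 120 → not met
Not met: 1, 2, 3, 4, 5, 8, 9

1, 2, 3, 4, 5, 8, 9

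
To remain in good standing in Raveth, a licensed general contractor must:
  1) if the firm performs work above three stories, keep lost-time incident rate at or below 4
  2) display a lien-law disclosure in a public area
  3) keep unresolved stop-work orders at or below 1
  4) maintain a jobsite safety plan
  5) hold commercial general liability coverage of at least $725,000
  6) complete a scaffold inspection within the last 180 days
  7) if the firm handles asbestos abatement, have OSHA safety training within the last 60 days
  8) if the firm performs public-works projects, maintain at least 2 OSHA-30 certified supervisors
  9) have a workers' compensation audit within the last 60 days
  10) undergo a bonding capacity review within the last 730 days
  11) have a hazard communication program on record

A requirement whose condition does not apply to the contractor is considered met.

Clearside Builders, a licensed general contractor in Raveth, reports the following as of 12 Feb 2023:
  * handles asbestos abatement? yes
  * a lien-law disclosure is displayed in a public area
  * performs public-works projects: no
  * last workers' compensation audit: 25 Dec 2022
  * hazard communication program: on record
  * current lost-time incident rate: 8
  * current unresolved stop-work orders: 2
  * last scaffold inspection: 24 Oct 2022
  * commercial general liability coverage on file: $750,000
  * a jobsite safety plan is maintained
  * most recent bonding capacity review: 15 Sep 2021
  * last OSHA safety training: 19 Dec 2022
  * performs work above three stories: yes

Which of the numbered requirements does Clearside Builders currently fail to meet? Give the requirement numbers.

1, 3

1. condition 'performs work above three stories' holds; lost-time incident rate 8 > 4 → not met
2. lien-law disclosure present → met
3. unresolved stop-work orders 2 > 1 → not met
4. jobsite safety plan present → met
5. commercial general liability coverage $750,000 ≥ $725,000 → met
6. scaffold inspection 111 days ago vs limit 180 → met
7. condition 'handles asbestos abatement' holds; OSHA safety training 55 days ago vs limit 60 → met
8. condition 'performs public-works projects' does not hold → requirement n/a → met
9. workers' compensation audit 49 days ago vs limit 60 → met
10. bonding capacity review 515 days ago vs limit 730 → met
11. hazard communication program present → met
Not met: 1, 3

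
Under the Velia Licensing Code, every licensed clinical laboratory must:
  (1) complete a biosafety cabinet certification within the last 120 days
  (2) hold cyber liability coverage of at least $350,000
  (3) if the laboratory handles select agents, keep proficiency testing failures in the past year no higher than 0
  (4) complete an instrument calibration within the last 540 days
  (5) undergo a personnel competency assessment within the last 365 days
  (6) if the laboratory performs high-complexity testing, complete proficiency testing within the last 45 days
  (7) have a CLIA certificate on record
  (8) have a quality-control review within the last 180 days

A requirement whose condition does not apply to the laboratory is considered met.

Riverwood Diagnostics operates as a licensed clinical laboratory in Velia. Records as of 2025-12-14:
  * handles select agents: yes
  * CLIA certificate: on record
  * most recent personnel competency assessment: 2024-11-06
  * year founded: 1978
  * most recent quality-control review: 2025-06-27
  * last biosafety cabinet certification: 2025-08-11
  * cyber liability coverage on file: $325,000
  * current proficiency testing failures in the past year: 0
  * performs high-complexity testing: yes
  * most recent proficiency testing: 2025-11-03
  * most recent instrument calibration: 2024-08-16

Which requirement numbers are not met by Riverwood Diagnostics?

1, 2, 5

1. biosafety cabinet certification 125 days ago vs limit 120 → not met
2. cyber liability coverage $325,000 < $350,000 → not met
3. condition 'handles select agents' holds; proficiency testing failures in the past year 0 ≤ 0 → met
4. instrument calibration 485 days ago vs limit 540 → met
5. personnel competency assessment 403 days ago vs limit 365 → not met
6. condition 'performs high-complexity testing' holds; proficiency testing 41 days ago vs limit 45 → met
7. CLIA certificate present → met
8. quality-control review 170 days ago vs limit 180 → met
Not met: 1, 2, 5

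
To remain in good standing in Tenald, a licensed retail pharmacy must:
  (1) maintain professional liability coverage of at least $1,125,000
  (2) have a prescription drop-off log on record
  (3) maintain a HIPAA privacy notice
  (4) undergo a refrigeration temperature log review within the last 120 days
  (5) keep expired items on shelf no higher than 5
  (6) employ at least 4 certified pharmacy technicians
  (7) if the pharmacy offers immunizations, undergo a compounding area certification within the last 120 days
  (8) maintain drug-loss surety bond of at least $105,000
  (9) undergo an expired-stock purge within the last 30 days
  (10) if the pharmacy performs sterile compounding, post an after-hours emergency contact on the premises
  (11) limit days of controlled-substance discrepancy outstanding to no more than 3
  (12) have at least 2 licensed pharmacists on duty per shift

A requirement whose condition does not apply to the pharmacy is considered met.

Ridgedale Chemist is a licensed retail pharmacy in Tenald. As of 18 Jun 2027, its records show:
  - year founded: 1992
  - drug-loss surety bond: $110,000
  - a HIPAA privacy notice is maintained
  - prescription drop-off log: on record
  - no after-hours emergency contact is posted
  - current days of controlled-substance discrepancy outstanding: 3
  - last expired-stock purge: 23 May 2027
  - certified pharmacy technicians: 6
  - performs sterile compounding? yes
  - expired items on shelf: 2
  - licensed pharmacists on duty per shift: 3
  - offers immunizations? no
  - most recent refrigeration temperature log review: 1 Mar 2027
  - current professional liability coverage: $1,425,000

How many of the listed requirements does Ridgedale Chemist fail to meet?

1

1. professional liability coverage $1,425,000 ≥ $1,125,000 → met
2. prescription drop-off log present → met
3. HIPAA privacy notice present → met
4. refrigeration temperature log review 109 days ago vs limit 120 → met
5. expired items on shelf 2 ≤ 5 → met
6. certified pharmacy technicians 6 ≥ 4 → met
7. condition 'offers immunizations' does not hold → requirement n/a → met
8. drug-loss surety bond $110,000 ≥ $105,000 → met
9. expired-stock purge 26 days ago vs limit 30 → met
10. condition 'performs sterile compounding' holds; after-hours emergency contact absent → not met
11. days of controlled-substance discrepancy outstanding 3 ≤ 3 → met
12. licensed pharmacists on duty per shift 3 ≥ 2 → met
Not met: 1 of 12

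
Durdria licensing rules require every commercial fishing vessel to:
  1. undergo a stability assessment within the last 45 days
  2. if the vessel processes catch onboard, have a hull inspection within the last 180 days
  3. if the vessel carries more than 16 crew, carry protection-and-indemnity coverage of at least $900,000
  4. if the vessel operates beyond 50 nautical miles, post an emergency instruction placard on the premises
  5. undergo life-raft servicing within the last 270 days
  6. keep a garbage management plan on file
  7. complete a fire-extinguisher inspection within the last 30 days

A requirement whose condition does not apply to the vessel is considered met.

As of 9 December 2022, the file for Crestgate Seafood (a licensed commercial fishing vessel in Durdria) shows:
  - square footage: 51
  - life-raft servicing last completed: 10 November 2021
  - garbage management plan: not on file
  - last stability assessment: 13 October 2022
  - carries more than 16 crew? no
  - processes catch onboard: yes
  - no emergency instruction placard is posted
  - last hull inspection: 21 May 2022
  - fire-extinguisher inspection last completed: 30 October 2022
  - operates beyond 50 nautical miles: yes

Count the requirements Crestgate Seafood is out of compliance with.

6

1. stability assessment 57 days ago vs limit 45 → not met
2. condition 'processes catch onboard' holds; hull inspection 202 days ago vs limit 180 → not met
3. condition 'carries more than 16 crew' does not hold → requirement n/a → met
4. condition 'operates beyond 50 nautical miles' holds; emergency instruction placard absent → not met
5. life-raft servicing 394 days ago vs limit 270 → not met
6. garbage management plan absent → not met
7. fire-extinguisher inspection 40 days ago vs limit 30 → not met
Not met: 6 of 7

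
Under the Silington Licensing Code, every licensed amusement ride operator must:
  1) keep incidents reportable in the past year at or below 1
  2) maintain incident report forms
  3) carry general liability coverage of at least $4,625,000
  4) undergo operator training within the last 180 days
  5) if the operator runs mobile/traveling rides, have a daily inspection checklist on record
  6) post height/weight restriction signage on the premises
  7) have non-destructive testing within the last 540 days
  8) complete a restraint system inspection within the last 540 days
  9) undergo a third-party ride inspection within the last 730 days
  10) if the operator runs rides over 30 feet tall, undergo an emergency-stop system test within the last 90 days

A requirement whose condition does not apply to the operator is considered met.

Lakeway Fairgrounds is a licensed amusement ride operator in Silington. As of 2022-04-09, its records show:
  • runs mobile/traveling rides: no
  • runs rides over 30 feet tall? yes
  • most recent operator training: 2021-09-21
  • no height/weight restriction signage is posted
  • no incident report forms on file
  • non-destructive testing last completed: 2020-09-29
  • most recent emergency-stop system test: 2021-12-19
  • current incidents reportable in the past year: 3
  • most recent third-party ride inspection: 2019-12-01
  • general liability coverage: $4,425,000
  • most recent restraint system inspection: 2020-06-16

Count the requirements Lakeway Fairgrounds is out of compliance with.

1. incidents reportable in the past year 3 > 1 → not met
2. incident report forms absent → not met
3. general liability coverage $4,425,000 < $4,625,000 → not met
4. operator training 200 days ago vs limit 180 → not met
5. condition 'runs mobile/traveling rides' does not hold → requirement n/a → met
6. height/weight restriction signage absent → not met
7. non-destructive testing 557 days ago vs limit 540 → not met
8. restraint system inspection 662 days ago vs limit 540 → not met
9. third-party ride inspection 860 days ago vs limit 730 → not met
10. condition 'runs rides over 30 feet tall' holds; emergency-stop system test 111 days ago vs limit 90 → not met
Not met: 9 of 10

9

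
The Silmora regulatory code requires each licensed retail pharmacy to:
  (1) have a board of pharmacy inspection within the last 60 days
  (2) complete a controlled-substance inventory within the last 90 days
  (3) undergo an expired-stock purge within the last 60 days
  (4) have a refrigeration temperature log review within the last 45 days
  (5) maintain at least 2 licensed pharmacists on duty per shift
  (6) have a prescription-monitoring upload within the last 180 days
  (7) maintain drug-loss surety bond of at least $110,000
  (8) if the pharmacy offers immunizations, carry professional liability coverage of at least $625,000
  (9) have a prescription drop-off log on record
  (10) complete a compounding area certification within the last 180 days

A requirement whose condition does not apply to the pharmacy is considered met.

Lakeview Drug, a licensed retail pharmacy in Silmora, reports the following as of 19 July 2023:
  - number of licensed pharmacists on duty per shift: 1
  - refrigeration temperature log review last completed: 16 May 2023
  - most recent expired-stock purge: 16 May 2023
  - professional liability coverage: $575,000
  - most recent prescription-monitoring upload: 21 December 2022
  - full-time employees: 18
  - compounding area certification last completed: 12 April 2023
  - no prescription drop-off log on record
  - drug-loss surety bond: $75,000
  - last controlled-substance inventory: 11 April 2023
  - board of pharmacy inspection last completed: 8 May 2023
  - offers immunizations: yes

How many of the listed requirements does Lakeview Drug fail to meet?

9

1. board of pharmacy inspection 72 days ago vs limit 60 → not met
2. controlled-substance inventory 99 days ago vs limit 90 → not met
3. expired-stock purge 64 days ago vs limit 60 → not met
4. refrigeration temperature log review 64 days ago vs limit 45 → not met
5. licensed pharmacists on duty per shift 1 < 2 → not met
6. prescription-monitoring upload 210 days ago vs limit 180 → not met
7. drug-loss surety bond $75,000 < $110,000 → not met
8. condition 'offers immunizations' holds; professional liability coverage $575,000 < $625,000 → not met
9. prescription drop-off log absent → not met
10. compounding area certification 98 days ago vs limit 180 → met
Not met: 9 of 10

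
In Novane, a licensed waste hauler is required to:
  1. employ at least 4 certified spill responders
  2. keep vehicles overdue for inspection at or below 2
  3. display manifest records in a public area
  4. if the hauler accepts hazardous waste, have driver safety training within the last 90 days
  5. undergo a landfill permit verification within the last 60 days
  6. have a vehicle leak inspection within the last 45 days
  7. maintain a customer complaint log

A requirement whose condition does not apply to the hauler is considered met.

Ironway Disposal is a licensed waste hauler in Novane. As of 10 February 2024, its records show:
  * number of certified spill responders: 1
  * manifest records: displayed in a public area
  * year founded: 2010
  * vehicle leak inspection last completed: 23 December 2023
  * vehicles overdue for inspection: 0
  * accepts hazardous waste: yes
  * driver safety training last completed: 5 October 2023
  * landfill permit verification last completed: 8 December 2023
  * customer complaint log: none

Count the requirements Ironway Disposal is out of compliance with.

1. certified spill responders 1 < 4 → not met
2. vehicles overdue for inspection 0 ≤ 2 → met
3. manifest records present → met
4. condition 'accepts hazardous waste' holds; driver safety training 128 days ago vs limit 90 → not met
5. landfill permit verification 64 days ago vs limit 60 → not met
6. vehicle leak inspection 49 days ago vs limit 45 → not met
7. customer complaint log absent → not met
Not met: 5 of 7

5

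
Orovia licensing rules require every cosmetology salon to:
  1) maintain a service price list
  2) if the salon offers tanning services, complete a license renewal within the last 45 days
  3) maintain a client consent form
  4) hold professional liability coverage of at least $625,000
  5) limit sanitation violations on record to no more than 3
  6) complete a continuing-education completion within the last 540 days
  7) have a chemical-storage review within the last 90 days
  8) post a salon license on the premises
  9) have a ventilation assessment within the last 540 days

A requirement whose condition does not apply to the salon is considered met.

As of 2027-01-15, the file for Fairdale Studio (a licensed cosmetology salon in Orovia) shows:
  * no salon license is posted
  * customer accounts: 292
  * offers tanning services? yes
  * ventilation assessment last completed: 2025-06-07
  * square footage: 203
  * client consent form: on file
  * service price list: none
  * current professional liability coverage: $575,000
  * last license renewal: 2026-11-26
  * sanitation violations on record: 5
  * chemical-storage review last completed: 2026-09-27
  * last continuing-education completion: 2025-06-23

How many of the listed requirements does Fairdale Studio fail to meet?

1. service price list absent → not met
2. condition 'offers tanning services' holds; license renewal 50 days ago vs limit 45 → not met
3. client consent form present → met
4. professional liability coverage $575,000 < $625,000 → not met
5. sanitation violations on record 5 > 3 → not met
6. continuing-education completion 571 days ago vs limit 540 → not met
7. chemical-storage review 110 days ago vs limit 90 → not met
8. salon license absent → not met
9. ventilation assessment 587 days ago vs limit 540 → not met
Not met: 8 of 9

8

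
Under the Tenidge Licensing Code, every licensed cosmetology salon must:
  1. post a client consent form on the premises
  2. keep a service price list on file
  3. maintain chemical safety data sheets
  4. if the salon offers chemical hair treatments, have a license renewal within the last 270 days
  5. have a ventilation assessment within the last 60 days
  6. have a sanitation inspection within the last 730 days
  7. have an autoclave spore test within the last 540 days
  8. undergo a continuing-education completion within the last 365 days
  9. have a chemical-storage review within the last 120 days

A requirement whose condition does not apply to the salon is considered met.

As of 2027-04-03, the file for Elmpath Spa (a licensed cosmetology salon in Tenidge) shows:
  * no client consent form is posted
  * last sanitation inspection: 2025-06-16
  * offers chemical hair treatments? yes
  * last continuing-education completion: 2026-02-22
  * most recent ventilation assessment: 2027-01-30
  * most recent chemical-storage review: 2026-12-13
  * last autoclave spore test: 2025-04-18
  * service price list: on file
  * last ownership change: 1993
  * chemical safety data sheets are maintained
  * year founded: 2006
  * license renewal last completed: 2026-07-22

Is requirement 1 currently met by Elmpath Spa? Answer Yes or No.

1. client consent form absent → not met

No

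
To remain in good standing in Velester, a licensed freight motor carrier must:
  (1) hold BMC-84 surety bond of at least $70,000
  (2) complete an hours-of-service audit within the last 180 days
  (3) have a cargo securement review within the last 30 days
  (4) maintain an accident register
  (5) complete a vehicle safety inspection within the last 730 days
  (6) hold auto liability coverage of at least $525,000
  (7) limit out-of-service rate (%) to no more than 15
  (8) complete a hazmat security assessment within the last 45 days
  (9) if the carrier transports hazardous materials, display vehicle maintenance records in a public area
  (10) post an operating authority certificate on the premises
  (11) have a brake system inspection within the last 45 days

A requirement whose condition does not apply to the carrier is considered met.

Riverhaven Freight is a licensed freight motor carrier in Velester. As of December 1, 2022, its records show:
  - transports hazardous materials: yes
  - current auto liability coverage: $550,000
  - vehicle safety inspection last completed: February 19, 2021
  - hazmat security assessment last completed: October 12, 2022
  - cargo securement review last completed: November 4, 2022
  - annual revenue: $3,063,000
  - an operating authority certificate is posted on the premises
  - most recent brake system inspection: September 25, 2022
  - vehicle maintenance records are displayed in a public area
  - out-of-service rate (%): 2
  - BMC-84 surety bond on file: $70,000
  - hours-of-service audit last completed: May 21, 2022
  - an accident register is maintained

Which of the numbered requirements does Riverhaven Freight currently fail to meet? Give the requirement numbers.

1. BMC-84 surety bond $70,000 ≥ $70,000 → met
2. hours-of-service audit 194 days ago vs limit 180 → not met
3. cargo securement review 27 days ago vs limit 30 → met
4. accident register present → met
5. vehicle safety inspection 650 days ago vs limit 730 → met
6. auto liability coverage $550,000 ≥ $525,000 → met
7. out-of-service rate (%) 2 ≤ 15 → met
8. hazmat security assessment 50 days ago vs limit 45 → not met
9. condition 'transports hazardous materials' holds; vehicle maintenance records present → met
10. operating authority certificate present → met
11. brake system inspection 67 days ago vs limit 45 → not met
Not met: 2, 8, 11

2, 8, 11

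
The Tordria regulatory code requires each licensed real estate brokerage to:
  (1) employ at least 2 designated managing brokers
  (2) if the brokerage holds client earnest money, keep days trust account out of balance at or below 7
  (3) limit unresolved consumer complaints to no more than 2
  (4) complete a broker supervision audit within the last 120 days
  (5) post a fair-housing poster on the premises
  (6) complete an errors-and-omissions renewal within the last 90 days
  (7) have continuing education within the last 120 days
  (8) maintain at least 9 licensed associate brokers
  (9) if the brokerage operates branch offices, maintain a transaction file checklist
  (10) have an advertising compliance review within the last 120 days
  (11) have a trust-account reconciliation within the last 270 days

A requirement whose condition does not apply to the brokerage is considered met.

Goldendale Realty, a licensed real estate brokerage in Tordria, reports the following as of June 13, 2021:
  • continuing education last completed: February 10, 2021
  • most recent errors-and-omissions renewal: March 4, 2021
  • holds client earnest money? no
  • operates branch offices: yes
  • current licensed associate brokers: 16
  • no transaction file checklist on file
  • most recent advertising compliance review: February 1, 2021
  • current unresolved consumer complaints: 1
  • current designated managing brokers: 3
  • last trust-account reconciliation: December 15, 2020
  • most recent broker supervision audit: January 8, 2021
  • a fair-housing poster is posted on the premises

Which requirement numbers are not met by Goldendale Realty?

4, 6, 7, 9, 10

1. designated managing brokers 3 ≥ 2 → met
2. condition 'holds client earnest money' does not hold → requirement n/a → met
3. unresolved consumer complaints 1 ≤ 2 → met
4. broker supervision audit 156 days ago vs limit 120 → not met
5. fair-housing poster present → met
6. errors-and-omissions renewal 101 days ago vs limit 90 → not met
7. continuing education 123 days ago vs limit 120 → not met
8. licensed associate brokers 16 ≥ 9 → met
9. condition 'operates branch offices' holds; transaction file checklist absent → not met
10. advertising compliance review 132 days ago vs limit 120 → not met
11. trust-account reconciliation 180 days ago vs limit 270 → met
Not met: 4, 6, 7, 9, 10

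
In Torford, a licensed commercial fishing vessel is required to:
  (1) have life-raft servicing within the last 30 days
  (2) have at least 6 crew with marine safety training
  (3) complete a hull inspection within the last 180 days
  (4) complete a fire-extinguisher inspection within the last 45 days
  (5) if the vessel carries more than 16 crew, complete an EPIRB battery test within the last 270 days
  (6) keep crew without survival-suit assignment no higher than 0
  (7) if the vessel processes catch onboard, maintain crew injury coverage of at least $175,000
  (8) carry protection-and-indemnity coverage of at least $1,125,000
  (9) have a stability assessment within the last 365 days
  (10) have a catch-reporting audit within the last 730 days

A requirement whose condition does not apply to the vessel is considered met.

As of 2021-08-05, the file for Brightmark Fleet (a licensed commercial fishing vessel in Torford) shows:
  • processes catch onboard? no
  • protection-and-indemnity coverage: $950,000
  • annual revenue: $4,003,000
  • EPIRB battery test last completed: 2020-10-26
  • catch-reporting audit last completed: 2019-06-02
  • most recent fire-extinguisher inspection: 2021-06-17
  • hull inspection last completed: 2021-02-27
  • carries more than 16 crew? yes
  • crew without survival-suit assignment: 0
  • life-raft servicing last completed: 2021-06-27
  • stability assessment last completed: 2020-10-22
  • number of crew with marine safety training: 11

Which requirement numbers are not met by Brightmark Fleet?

1. life-raft servicing 39 days ago vs limit 30 → not met
2. crew with marine safety training 11 ≥ 6 → met
3. hull inspection 159 days ago vs limit 180 → met
4. fire-extinguisher inspection 49 days ago vs limit 45 → not met
5. condition 'carries more than 16 crew' holds; EPIRB battery test 283 days ago vs limit 270 → not met
6. crew without survival-suit assignment 0 ≤ 0 → met
7. condition 'processes catch onboard' does not hold → requirement n/a → met
8. protection-and-indemnity coverage $950,000 < $1,125,000 → not met
9. stability assessment 287 days ago vs limit 365 → met
10. catch-reporting audit 795 days ago vs limit 730 → not met
Not met: 1, 4, 5, 8, 10

1, 4, 5, 8, 10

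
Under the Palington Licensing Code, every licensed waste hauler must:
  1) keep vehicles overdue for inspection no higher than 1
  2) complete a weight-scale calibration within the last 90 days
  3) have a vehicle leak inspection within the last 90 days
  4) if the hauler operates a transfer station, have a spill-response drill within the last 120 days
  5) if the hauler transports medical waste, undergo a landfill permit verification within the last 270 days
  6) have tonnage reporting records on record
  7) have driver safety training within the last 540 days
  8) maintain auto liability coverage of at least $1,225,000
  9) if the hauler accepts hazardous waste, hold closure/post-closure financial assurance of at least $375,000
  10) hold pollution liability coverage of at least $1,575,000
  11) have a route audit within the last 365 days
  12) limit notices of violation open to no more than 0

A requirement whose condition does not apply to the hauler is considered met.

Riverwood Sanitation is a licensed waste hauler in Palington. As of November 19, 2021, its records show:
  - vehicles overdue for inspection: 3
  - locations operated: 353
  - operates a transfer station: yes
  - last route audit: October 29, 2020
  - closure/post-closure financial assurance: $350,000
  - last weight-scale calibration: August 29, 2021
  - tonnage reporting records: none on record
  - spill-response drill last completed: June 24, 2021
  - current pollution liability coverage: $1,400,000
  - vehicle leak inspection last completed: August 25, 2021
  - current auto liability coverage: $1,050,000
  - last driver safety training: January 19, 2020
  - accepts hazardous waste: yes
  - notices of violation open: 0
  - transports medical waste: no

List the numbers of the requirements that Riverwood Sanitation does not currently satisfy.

1. vehicles overdue for inspection 3 > 1 → not met
2. weight-scale calibration 82 days ago vs limit 90 → met
3. vehicle leak inspection 86 days ago vs limit 90 → met
4. condition 'operates a transfer station' holds; spill-response drill 148 days ago vs limit 120 → not met
5. condition 'transports medical waste' does not hold → requirement n/a → met
6. tonnage reporting records absent → not met
7. driver safety training 670 days ago vs limit 540 → not met
8. auto liability coverage $1,050,000 < $1,225,000 → not met
9. condition 'accepts hazardous waste' holds; closure/post-closure financial assurance $350,000 < $375,000 → not met
10. pollution liability coverage $1,400,000 < $1,575,000 → not met
11. route audit 386 days ago vs limit 365 → not met
12. notices of violation open 0 ≤ 0 → met
Not met: 1, 4, 6, 7, 8, 9, 10, 11

1, 4, 6, 7, 8, 9, 10, 11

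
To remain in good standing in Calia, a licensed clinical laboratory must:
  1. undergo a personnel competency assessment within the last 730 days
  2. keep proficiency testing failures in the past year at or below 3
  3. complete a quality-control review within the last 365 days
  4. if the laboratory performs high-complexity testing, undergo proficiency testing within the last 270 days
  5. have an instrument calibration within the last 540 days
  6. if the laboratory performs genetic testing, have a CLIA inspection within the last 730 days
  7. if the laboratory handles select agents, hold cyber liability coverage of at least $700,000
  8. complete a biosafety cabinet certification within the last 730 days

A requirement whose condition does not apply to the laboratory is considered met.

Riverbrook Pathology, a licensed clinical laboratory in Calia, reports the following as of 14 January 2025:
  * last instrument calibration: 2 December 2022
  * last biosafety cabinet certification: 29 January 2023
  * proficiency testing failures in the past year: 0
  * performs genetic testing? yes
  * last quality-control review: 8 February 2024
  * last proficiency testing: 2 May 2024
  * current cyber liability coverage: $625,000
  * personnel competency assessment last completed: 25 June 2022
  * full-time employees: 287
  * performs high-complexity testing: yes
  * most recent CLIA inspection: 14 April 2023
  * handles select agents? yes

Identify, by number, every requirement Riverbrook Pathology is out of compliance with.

1, 5, 7

1. personnel competency assessment 934 days ago vs limit 730 → not met
2. proficiency testing failures in the past year 0 ≤ 3 → met
3. quality-control review 341 days ago vs limit 365 → met
4. condition 'performs high-complexity testing' holds; proficiency testing 257 days ago vs limit 270 → met
5. instrument calibration 774 days ago vs limit 540 → not met
6. condition 'performs genetic testing' holds; CLIA inspection 641 days ago vs limit 730 → met
7. condition 'handles select agents' holds; cyber liability coverage $625,000 < $700,000 → not met
8. biosafety cabinet certification 716 days ago vs limit 730 → met
Not met: 1, 5, 7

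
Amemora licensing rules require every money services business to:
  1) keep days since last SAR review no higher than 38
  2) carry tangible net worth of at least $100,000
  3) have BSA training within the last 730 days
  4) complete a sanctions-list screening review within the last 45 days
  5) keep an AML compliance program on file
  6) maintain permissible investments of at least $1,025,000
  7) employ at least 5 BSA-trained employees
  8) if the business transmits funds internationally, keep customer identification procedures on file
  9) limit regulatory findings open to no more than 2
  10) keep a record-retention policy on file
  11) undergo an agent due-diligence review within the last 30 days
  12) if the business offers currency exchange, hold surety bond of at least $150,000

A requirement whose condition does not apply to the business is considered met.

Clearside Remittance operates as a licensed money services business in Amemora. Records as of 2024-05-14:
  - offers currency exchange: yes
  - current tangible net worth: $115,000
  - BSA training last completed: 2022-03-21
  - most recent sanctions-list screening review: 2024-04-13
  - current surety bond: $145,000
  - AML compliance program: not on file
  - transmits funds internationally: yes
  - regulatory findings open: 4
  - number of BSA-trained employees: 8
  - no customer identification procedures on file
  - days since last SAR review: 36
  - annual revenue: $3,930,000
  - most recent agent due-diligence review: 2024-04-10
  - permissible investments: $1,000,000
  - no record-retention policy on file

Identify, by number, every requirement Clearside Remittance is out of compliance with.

3, 5, 6, 8, 9, 10, 11, 12

1. days since last SAR review 36 ≤ 38 → met
2. tangible net worth $115,000 ≥ $100,000 → met
3. BSA training 785 days ago vs limit 730 → not met
4. sanctions-list screening review 31 days ago vs limit 45 → met
5. AML compliance program absent → not met
6. permissible investments $1,000,000 < $1,025,000 → not met
7. BSA-trained employees 8 ≥ 5 → met
8. condition 'transmits funds internationally' holds; customer identification procedures absent → not met
9. regulatory findings open 4 > 2 → not met
10. record-retention policy absent → not met
11. agent due-diligence review 34 days ago vs limit 30 → not met
12. condition 'offers currency exchange' holds; surety bond $145,000 < $150,000 → not met
Not met: 3, 5, 6, 8, 9, 10, 11, 12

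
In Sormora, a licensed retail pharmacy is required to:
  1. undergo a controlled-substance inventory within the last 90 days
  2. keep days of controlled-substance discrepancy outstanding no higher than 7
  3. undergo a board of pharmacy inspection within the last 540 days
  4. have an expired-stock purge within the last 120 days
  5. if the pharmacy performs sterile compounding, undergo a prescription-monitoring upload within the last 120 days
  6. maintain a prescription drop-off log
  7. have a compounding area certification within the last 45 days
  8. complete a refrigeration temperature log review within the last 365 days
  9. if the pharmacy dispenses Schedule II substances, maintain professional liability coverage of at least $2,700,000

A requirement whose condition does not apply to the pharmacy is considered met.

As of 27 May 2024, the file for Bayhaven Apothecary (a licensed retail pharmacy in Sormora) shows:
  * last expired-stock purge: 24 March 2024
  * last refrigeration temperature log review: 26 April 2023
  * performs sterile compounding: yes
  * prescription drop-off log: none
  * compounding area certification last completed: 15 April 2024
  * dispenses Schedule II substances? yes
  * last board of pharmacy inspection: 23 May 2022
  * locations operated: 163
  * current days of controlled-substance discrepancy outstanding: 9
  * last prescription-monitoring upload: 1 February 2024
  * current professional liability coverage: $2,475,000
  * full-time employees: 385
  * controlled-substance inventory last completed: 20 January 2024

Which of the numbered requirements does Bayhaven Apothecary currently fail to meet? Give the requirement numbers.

1, 2, 3, 6, 8, 9

1. controlled-substance inventory 128 days ago vs limit 90 → not met
2. days of controlled-substance discrepancy outstanding 9 > 7 → not met
3. board of pharmacy inspection 735 days ago vs limit 540 → not met
4. expired-stock purge 64 days ago vs limit 120 → met
5. condition 'performs sterile compounding' holds; prescription-monitoring upload 116 days ago vs limit 120 → met
6. prescription drop-off log absent → not met
7. compounding area certification 42 days ago vs limit 45 → met
8. refrigeration temperature log review 397 days ago vs limit 365 → not met
9. condition 'dispenses Schedule II substances' holds; professional liability coverage $2,475,000 < $2,700,000 → not met
Not met: 1, 2, 3, 6, 8, 9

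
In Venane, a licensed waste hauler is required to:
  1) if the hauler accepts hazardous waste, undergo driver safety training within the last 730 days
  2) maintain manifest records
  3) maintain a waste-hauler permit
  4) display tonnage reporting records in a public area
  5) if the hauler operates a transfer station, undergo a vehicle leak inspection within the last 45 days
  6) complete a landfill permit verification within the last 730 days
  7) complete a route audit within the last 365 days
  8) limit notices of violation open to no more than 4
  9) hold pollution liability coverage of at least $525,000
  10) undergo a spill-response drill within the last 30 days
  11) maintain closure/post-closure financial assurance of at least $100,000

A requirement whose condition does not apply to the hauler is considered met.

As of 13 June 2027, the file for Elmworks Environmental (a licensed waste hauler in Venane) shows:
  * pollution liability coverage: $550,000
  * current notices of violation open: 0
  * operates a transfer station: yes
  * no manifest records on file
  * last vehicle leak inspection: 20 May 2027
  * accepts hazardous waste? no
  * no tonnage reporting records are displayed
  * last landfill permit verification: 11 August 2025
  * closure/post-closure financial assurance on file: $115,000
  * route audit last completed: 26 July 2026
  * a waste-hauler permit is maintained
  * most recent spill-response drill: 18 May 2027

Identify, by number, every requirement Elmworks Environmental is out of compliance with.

1. condition 'accepts hazardous waste' does not hold → requirement n/a → met
2. manifest records absent → not met
3. waste-hauler permit present → met
4. tonnage reporting records absent → not met
5. condition 'operates a transfer station' holds; vehicle leak inspection 24 days ago vs limit 45 → met
6. landfill permit verification 671 days ago vs limit 730 → met
7. route audit 322 days ago vs limit 365 → met
8. notices of violation open 0 ≤ 4 → met
9. pollution liability coverage $550,000 ≥ $525,000 → met
10. spill-response drill 26 days ago vs limit 30 → met
11. closure/post-closure financial assurance $115,000 ≥ $100,000 → met
Not met: 2, 4

2, 4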